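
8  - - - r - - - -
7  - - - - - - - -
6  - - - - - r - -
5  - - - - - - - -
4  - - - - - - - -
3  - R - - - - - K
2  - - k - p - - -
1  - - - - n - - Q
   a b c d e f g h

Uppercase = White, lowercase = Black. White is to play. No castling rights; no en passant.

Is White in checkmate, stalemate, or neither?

neither

White to move; white king on h3.
In check: no.
Legal moves for White include: Kh4, Kg4, Kg3, Kh2, Rb8, Rb7, Rb6, Rb5, Rb4, Rg3, Rf3, Re3, Rd3, Rc3+, Ra3, Rb2+, Rb1, Qa8, ... (list truncated; more exist).
White has legal moves and is not in check → neither.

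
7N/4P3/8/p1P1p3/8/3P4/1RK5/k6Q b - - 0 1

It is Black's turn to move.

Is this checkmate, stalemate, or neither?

Black to move; black king on a1.
In check: yes, from the white queen on h1.
King squares — b1: attacked by Qh1; a2: attacked by Rb2; b2: attacked by Kc2.
Legal moves for Black: none.
In check with no legal moves → checkmate.

checkmate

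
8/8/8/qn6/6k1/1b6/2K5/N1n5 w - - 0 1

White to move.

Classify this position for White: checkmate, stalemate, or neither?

neither

White to move; white king on c2.
In check: yes, from the black bishop on b3.
Legal moves for White: Kb2, Kxc1, Kb1, Nxb3.
White is in check but has 4 legal moves → neither.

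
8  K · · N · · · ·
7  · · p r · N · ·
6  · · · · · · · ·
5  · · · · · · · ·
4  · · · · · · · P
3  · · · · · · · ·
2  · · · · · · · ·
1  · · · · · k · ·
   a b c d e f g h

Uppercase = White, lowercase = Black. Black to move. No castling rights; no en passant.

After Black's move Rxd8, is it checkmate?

After Rxd8: white king on a8; in check: yes, from the black rook on d8.
White has 3 legal replies: Kb7, Ka7, Nxd8.
In check but a legal move exists → not checkmate.

no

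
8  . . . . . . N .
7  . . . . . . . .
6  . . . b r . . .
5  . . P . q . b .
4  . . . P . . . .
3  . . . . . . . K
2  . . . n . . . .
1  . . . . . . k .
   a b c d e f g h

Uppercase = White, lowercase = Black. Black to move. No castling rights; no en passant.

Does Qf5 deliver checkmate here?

After Qf5: white king on h3; in check: yes, from the black queen on f5.
King squares — g2: attacked by Kg1; h2: attacked by Kg1; g3: attacked by Bd6; g4: attacked by Qf5; h4: attacked by Bg5.
White has no legal moves → checkmate.

yes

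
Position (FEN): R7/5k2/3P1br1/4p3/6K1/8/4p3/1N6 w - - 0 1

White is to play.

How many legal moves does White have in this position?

4

White to move; king on g4.
In check: yes, from the black rook on g6.
Legal moves: Kh5, Kf5, Kh3, Kf3.
Count: 4.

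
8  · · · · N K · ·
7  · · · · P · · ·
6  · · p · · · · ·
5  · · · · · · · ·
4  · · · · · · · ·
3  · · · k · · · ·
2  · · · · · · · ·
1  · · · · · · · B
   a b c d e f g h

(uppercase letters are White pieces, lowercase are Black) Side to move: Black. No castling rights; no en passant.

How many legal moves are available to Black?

8

Black to move; king on d3.
In check: no.
Legal moves: Kd4, Kc4, Ke3, Kc3, Ke2, Kd2, Kc2, c5.
Count: 8.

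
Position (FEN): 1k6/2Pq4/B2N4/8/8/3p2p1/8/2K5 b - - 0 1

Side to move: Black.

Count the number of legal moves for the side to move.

4

Black to move; king on b8.
In check: yes, from the white pawn on c7.
Legal moves: Ka8, Kxc7, Ka7, Qxc7+.
Count: 4.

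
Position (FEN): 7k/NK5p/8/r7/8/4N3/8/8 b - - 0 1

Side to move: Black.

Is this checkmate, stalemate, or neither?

Black to move; black king on h8.
In check: no.
Legal moves for Black: Kg8, Kg7, Rxa7+, Ra6, Rh5, Rg5, Rf5, Re5, Rd5, Rc5, Rb5+, Ra4, Ra3, Ra2, Ra1, h6, h5.
Black has 17 legal moves and is not in check → neither.

neither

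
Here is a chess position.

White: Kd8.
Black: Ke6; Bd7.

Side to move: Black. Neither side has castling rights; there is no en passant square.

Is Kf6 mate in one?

After Kf6: white king on d8; in check: no.
White is not in check, so this cannot be checkmate.

no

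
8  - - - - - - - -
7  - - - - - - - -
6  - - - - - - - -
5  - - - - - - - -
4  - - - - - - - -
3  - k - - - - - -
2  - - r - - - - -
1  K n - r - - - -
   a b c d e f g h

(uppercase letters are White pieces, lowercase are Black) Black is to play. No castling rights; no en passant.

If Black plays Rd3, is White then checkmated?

no

After Rd3: white king on a1; in check: no.
White is not in check, so this cannot be checkmate.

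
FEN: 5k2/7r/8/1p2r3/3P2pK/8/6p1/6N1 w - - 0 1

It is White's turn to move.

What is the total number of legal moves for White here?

White to move; king on h4.
In check: yes, from the black rook on h7.
Legal moves: Kxg4, Kg3.
Count: 2.

2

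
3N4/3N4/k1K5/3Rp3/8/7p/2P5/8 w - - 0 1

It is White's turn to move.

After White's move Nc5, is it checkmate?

no

After Nc5: black king on a6; in check: yes, from the white knight on c5.
Black has 2 legal replies: Ka7, Ka5.
In check but a legal move exists → not checkmate.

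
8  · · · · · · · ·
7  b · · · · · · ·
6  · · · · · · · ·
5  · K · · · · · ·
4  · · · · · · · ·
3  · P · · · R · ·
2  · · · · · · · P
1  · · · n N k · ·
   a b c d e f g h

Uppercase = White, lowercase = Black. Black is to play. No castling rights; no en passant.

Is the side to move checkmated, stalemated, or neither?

Black to move; black king on f1.
In check: yes, from the white rook on f3.
King squares — e1: available; g1: available; e2: available; f2: attacked by Rf3; g2: attacked by Ne1.
Legal moves for Black: Ke2, Kg1, Kxe1, Bf2, Nf2.
Black is in check but has 5 legal moves → neither.

neither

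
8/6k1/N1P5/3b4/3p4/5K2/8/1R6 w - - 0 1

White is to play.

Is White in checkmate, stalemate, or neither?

neither

White to move; white king on f3.
In check: yes, from the black bishop on d5.
Legal moves for White: Kg4, Kf4, Kg3, Kf2, Ke2.
White is in check but has 5 legal moves → neither.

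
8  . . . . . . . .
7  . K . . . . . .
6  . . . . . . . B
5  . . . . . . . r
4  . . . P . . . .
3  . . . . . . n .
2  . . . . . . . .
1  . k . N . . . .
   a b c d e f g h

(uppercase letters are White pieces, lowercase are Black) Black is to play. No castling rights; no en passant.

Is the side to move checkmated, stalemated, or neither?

neither

Black to move; black king on b1.
In check: no.
Legal moves for Black include: Rxh6, Rg5, Rf5, Re5, Rd5, Rc5, Rb5+, Ra5, Rh4, Rh3, Rh2, Rh1, Nf5, Ne4, Ne2, Nh1, Nf1, Kc2, ... (list truncated; more exist).
Black has legal moves and is not in check → neither.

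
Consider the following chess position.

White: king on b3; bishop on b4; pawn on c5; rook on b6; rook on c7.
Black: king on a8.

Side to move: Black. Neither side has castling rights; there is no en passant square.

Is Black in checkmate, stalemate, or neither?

Black to move; black king on a8.
In check: no.
King squares — a7: attacked by Rc7; b7: attacked by Rb6; b8: attacked by Rb6.
Legal moves for Black: none.
Not in check and no legal moves → stalemate.

stalemate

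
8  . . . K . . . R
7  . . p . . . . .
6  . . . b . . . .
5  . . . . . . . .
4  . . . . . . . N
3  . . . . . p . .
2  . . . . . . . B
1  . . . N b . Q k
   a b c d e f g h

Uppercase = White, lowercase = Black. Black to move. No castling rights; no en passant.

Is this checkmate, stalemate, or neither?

Black to move; black king on h1.
In check: yes, from the white queen on g1.
King squares — g1: attacked by Bh2; g2: attacked by Qg1; h2: attacked by Qg1.
Legal moves for Black: none.
In check with no legal moves → checkmate.

checkmate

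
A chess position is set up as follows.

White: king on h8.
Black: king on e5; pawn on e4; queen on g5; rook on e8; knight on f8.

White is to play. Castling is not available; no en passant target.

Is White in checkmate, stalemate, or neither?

White to move; white king on h8.
In check: no.
King squares — g7: attacked by Qg5; h7: attacked by Nf8; g8: attacked by Qg5.
Legal moves for White: none.
Not in check and no legal moves → stalemate.

stalemate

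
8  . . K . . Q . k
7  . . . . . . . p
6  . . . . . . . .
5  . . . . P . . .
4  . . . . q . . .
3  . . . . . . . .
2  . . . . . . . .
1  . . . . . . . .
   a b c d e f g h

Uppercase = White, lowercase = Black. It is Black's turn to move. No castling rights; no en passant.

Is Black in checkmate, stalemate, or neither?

Black to move; black king on h8.
In check: yes, from the white queen on f8.
King squares — g7: attacked by Qf8; h7: own pawn; g8: attacked by Qf8.
Legal moves for Black: none.
In check with no legal moves → checkmate.

checkmate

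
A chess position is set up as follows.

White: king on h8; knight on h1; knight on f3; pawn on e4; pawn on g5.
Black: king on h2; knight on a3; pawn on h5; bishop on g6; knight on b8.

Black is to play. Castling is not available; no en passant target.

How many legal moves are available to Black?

Black to move; king on h2.
In check: yes, from the white knight on f3.
Legal moves: Kh3, Kg2, Kxh1.
Count: 3.

3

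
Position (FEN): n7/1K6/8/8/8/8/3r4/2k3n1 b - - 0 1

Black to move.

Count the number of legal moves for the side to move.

Black to move; king on c1.
In check: no.
Legal moves: Nc7, Nb6, Rd8, Rd7+, Rd6, Rd5, Rd4, Rd3, Rh2, Rg2, Rf2, Re2, Rc2, Rb2+, Ra2, Rd1, Nh3, Nf3, Ne2, Kc2, Kb2, Kd1, Kb1.
Count: 23.

23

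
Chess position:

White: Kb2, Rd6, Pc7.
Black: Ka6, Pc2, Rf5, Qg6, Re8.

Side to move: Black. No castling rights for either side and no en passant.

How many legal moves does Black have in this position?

5

Black to move; king on a6.
In check: yes, from the white rook on d6.
Legal moves: Kb7, Ka7, Kb5, Ka5, Qxd6.
Count: 5.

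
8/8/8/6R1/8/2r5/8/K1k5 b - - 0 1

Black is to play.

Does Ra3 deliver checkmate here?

yes

After Ra3: white king on a1; in check: yes, from the black rook on a3.
King squares — b1: attacked by Kc1; a2: attacked by Ra3; b2: attacked by Kc1.
White has no legal moves → checkmate.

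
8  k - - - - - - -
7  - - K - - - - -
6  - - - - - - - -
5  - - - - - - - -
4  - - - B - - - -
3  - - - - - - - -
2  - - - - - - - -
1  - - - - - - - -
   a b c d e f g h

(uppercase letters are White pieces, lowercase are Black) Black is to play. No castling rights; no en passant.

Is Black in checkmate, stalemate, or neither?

stalemate

Black to move; black king on a8.
In check: no.
King squares — a7: attacked by Bd4; b7: attacked by Kc7; b8: attacked by Kc7.
Legal moves for Black: none.
Not in check and no legal moves → stalemate.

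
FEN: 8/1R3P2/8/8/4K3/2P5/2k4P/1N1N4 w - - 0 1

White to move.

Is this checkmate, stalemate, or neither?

White to move; white king on e4.
In check: no.
Legal moves for White include: Rb8, Re7, Rd7, Rc7, Ra7, Rb6, Rb5, Rb4, Rb3, Rb2+, Kf5, Ke5, Kd5, Kf4, Kd4, Kf3, Ke3, Ne3+, ... (list truncated; more exist).
White has legal moves and is not in check → neither.

neither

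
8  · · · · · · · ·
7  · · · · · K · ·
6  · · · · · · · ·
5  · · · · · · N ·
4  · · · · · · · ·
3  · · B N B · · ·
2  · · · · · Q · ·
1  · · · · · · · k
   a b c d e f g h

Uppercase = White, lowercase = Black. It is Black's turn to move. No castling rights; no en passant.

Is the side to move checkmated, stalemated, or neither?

Black to move; black king on h1.
In check: no.
King squares — g1: attacked by Qf2; g2: attacked by Qf2; h2: attacked by Qf2.
Legal moves for Black: none.
Not in check and no legal moves → stalemate.

stalemate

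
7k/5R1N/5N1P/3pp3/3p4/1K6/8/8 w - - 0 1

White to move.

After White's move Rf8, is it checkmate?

After Rf8: black king on h8; in check: yes, from the white rook on f8.
King squares — g7: attacked by Ph6; h7: attacked by Nf6; g8: attacked by Nf6.
Black has no legal moves → checkmate.

yes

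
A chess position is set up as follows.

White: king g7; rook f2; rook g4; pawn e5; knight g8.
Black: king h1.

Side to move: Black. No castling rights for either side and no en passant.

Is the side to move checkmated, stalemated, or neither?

Black to move; black king on h1.
In check: no.
King squares — g1: attacked by Rg4; g2: attacked by Rf2; h2: attacked by Rf2.
Legal moves for Black: none.
Not in check and no legal moves → stalemate.

stalemate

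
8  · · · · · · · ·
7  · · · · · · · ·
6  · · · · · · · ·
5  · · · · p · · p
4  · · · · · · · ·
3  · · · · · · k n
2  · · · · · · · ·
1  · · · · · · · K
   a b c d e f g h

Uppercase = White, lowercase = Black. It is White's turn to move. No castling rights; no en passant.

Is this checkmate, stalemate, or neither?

White to move; white king on h1.
In check: no.
King squares — g1: attacked by Nh3; g2: attacked by Kg3; h2: attacked by Kg3.
Legal moves for White: none.
Not in check and no legal moves → stalemate.

stalemate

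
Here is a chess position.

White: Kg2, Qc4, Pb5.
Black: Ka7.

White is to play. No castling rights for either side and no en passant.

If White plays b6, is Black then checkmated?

After b6: black king on a7; in check: yes, from the white pawn on b6.
Black has 4 legal replies: Kb8, Ka8, Kb7, Kxb6.
In check but a legal move exists → not checkmate.

no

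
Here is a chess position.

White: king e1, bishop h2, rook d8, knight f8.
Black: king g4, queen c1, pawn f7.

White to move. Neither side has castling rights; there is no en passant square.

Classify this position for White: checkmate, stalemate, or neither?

White to move; white king on e1.
In check: yes, from the black queen on c1.
King squares — d1: attacked by Qc1; f1: attacked by Qc1; d2: attacked by Qc1; e2: available; f2: available.
Legal moves for White: Kf2, Ke2, Rd1.
White is in check but has 3 legal moves → neither.

neither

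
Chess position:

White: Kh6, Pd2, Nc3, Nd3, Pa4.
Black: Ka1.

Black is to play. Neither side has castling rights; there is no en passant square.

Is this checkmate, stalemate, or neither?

stalemate

Black to move; black king on a1.
In check: no.
King squares — b1: attacked by Nc3; a2: attacked by Nc3; b2: attacked by Nd3.
Legal moves for Black: none.
Not in check and no legal moves → stalemate.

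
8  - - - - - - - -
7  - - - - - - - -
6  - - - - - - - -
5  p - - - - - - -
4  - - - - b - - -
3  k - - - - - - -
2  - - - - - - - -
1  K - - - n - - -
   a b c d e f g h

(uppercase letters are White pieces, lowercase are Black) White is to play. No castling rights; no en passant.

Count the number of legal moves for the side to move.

0

White to move; king on a1.
In check: no.
Legal moves: none.
Count: 0.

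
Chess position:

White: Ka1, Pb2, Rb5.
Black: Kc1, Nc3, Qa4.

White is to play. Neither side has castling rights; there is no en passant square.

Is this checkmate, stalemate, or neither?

checkmate

White to move; white king on a1.
In check: yes, from the black queen on a4.
King squares — b1: attacked by Kc1; a2: attacked by Nc3; b2: own pawn.
Legal moves for White: none.
In check with no legal moves → checkmate.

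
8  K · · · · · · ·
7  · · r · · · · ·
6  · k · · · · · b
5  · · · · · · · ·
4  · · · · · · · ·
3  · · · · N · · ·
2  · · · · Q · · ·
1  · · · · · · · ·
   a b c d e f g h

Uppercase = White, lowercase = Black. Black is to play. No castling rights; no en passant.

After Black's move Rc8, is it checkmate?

yes

After Rc8: white king on a8; in check: yes, from the black rook on c8.
King squares — a7: attacked by Kb6; b7: attacked by Kb6; b8: attacked by Rc8.
White has no legal moves → checkmate.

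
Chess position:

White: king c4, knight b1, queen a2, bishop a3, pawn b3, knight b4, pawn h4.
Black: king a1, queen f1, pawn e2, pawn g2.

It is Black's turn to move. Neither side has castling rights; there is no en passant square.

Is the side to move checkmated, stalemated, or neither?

checkmate

Black to move; black king on a1.
In check: yes, from the white queen on a2.
King squares — b1: attacked by Qa2; a2: attacked by Nb4; b2: attacked by Qa2.
Legal moves for Black: none.
In check with no legal moves → checkmate.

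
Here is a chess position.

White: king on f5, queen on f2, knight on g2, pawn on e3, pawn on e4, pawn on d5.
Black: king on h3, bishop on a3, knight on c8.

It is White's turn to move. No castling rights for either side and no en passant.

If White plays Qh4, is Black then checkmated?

no

After Qh4: black king on h3; in check: yes, from the white queen on h4.
Black has 1 legal reply: Kxg2.
In check but a legal move exists → not checkmate.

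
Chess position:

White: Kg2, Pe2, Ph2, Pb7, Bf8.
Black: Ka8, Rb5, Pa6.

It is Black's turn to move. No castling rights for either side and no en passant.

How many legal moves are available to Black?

Black to move; king on a8.
In check: yes, from the white pawn on b7.
Legal moves: Kb8, Kxb7, Ka7, Rxb7.
Count: 4.

4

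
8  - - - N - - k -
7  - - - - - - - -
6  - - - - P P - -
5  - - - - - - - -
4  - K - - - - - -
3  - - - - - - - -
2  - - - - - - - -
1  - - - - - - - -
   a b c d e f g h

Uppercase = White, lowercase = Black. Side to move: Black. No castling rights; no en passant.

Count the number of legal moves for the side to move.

Black to move; king on g8.
In check: no.
Legal moves: Kh8, Kf8, Kh7.
Count: 3.

3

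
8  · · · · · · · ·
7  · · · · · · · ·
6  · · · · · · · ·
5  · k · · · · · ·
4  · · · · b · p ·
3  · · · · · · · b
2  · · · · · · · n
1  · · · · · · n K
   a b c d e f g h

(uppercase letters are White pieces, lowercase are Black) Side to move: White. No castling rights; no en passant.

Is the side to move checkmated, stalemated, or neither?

neither

White to move; white king on h1.
In check: yes, from the black bishop on e4.
Legal moves for White: Kxh2, Kxg1.
White is in check but has 2 legal moves → neither.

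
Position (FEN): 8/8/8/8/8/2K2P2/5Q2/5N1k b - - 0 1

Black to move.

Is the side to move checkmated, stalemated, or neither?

stalemate

Black to move; black king on h1.
In check: no.
King squares — g1: attacked by Qf2; g2: attacked by Qf2; h2: attacked by Nf1.
Legal moves for Black: none.
Not in check and no legal moves → stalemate.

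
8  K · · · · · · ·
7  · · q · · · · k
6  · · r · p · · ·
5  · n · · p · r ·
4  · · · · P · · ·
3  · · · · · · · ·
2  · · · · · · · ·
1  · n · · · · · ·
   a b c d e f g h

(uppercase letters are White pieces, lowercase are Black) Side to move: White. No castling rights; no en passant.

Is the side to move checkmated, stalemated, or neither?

White to move; white king on a8.
In check: no.
King squares — a7: attacked by Nb5; b7: attacked by Qc7; b8: attacked by Qc7.
Legal moves for White: none.
Not in check and no legal moves → stalemate.

stalemate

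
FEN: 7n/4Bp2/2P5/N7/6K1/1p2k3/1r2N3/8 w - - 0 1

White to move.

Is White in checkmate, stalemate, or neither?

White to move; white king on g4.
In check: no.
Legal moves for White include: Bf8, Bd8, Bf6, Bd6, Bg5+, Bc5+, Bh4, Bb4, Ba3, Nb7, Nc4+, Nxb3, Kh5, Kg5, Kf5, Kh4, Kh3, Kg3, ... (list truncated; more exist).
White has legal moves and is not in check → neither.

neither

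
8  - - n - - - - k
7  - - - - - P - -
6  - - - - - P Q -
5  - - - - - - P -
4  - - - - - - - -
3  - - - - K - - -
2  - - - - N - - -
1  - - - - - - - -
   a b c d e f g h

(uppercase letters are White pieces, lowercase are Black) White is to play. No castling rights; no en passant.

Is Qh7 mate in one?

no

After Qh7: black king on h8; in check: yes, from the white queen on h7.
Black has 1 legal reply: Kxh7.
In check but a legal move exists → not checkmate.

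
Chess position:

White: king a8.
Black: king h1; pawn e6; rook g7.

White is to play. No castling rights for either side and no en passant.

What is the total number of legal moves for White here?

White to move; king on a8.
In check: no.
Legal moves: Kb8.
Count: 1.

1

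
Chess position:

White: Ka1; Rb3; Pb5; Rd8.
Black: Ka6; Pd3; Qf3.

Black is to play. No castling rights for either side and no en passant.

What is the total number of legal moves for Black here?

4

Black to move; king on a6.
In check: yes, from the white pawn on b5.
Legal moves: Kb7, Ka7, Kb6, Ka5.
Count: 4.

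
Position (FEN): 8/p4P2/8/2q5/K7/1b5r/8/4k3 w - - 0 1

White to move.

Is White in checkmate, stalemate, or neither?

White to move; white king on a4.
In check: yes, from the black bishop on b3.
King squares — a3: attacked by Qc5; b3: attacked by Rh3; b4: attacked by Qc5; a5: attacked by Qc5; b5: attacked by Qc5.
Legal moves for White: none.
In check with no legal moves → checkmate.

checkmate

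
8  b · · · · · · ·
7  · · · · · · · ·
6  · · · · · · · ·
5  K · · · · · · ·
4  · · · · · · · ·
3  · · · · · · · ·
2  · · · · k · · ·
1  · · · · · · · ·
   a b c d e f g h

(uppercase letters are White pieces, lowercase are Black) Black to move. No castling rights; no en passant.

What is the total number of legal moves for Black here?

Black to move; king on e2.
In check: no.
Legal moves: Bb7, Bc6, Bd5, Be4, Bf3, Bg2, Bh1, Kf3, Ke3, Kd3, Kf2, Kd2, Kf1, Ke1, Kd1.
Count: 15.

15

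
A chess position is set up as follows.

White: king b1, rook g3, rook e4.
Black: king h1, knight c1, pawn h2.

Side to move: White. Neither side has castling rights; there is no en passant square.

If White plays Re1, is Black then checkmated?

After Re1: black king on h1; in check: yes, from the white rook on e1.
King squares — g1: attacked by Re1; g2: attacked by Rg3; h2: own pawn.
Black has no legal moves → checkmate.

yes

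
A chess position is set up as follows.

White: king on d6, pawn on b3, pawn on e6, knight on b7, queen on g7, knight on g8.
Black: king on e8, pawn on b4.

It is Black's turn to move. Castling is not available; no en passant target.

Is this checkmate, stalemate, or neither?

Black to move; black king on e8.
In check: no.
King squares — d7: attacked by Kd6; e7: attacked by Kd6; f7: attacked by Pe6; d8: attacked by Nb7; f8: attacked by Qg7.
Legal moves for Black: none.
Not in check and no legal moves → stalemate.

stalemate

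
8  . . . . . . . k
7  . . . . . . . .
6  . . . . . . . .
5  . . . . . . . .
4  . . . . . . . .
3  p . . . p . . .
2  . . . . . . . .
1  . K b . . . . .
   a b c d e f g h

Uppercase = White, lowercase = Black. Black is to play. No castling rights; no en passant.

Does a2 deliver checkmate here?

no

After a2: white king on b1; in check: yes, from the black pawn on a2.
White has 4 legal replies: Kc2, Kxa2, Kxc1, Ka1.
In check but a legal move exists → not checkmate.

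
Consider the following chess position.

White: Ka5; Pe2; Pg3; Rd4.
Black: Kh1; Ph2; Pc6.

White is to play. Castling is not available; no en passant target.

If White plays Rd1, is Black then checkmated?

After Rd1: black king on h1; in check: yes, from the white rook on d1.
Black has 1 legal reply: Kg2.
In check but a legal move exists → not checkmate.

no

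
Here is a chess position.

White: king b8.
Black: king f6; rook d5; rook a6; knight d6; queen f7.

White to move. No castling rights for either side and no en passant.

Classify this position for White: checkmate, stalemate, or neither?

stalemate

White to move; white king on b8.
In check: no.
King squares — a7: attacked by Ra6; b7: attacked by Nd6; c7: attacked by Qf7; a8: attacked by Ra6; c8: attacked by Nd6.
Legal moves for White: none.
Not in check and no legal moves → stalemate.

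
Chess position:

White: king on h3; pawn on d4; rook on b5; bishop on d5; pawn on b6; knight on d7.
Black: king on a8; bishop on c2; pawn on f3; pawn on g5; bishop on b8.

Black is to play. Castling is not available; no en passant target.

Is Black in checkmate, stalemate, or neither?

checkmate

Black to move; black king on a8.
In check: yes, from the white bishop on d5.
King squares — a7: attacked by Pb6; b7: attacked by Bd5; b8: own bishop.
Legal moves for Black: none.
In check with no legal moves → checkmate.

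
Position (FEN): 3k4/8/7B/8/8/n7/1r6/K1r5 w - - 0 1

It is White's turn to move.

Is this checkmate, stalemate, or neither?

neither

White to move; white king on a1.
In check: yes, from the black rook on c1.
Legal moves for White: Kxb2, Bxc1.
White is in check but has 2 legal moves → neither.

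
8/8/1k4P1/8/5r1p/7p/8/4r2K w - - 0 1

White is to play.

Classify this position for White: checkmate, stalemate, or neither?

neither

White to move; white king on h1.
In check: yes, from the black rook on e1.
Legal moves for White: Kh2.
White is in check but has 1 legal move → neither.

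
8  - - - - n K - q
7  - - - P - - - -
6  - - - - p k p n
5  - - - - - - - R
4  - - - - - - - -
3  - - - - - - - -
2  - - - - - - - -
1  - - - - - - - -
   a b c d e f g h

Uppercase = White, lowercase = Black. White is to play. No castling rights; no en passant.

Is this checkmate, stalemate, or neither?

White to move; white king on f8.
In check: yes, from the black queen on h8.
King squares — e7: attacked by Kf6; f7: attacked by Kf6; g7: attacked by Kf6; e8: attacked by Qh8; g8: attacked by Nh6.
Legal moves for White: none.
In check with no legal moves → checkmate.

checkmate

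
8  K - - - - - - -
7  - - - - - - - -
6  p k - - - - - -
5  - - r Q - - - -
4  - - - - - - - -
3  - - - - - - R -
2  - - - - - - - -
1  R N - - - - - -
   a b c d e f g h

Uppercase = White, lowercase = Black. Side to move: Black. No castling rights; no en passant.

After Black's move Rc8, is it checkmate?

After Rc8: white king on a8; in check: yes, from the black rook on c8.
King squares — a7: attacked by Kb6; b7: attacked by Kb6; b8: attacked by Rc8.
White has no legal moves → checkmate.

yes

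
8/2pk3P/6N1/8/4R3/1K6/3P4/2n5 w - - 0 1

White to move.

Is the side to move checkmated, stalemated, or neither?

neither

White to move; white king on b3.
In check: yes, from the black knight on c1.
King squares — a2: attacked by Nc1; b2: available; c2: available; a3: available; c3: available; a4: available; b4: available; c4: available.
Legal moves for White: Kc4, Kb4, Ka4, Kc3, Ka3, Kc2, Kb2.
White is in check but has 7 legal moves → neither.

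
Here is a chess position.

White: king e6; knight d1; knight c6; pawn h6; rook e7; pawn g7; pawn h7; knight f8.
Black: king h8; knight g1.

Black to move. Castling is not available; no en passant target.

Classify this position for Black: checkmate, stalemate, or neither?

Black to move; black king on h8.
In check: yes, from the white pawn on g7.
King squares — g7: attacked by Ph6; h7: attacked by Nf8; g8: attacked by Ph7.
Legal moves for Black: none.
In check with no legal moves → checkmate.

checkmate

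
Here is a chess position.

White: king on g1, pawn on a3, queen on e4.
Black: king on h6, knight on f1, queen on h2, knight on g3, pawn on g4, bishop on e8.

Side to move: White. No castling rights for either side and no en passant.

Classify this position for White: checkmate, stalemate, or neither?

checkmate

White to move; white king on g1.
In check: yes, from the black queen on h2.
King squares — f1: attacked by Ng3; h1: attacked by Qh2; f2: attacked by Qh2; g2: attacked by Qh2; h2: attacked by Nf1.
Legal moves for White: none.
In check with no legal moves → checkmate.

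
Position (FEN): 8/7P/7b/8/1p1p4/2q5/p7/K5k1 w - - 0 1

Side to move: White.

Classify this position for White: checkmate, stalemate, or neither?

neither

White to move; white king on a1.
In check: yes, from the black queen on c3.
Legal moves for White: Kxa2.
White is in check but has 1 legal move → neither.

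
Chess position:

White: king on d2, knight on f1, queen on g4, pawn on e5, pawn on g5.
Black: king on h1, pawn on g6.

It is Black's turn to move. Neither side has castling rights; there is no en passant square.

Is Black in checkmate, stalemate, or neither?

stalemate

Black to move; black king on h1.
In check: no.
King squares — g1: attacked by Qg4; g2: attacked by Qg4; h2: attacked by Nf1.
Legal moves for Black: none.
Not in check and no legal moves → stalemate.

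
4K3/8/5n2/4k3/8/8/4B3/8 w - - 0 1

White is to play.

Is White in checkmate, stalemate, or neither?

neither

White to move; white king on e8.
In check: yes, from the black knight on f6.
King squares — d7: attacked by Nf6; e7: available; f7: available; d8: available; f8: available.
Legal moves for White: Kf8, Kd8, Kf7, Ke7.
White is in check but has 4 legal moves → neither.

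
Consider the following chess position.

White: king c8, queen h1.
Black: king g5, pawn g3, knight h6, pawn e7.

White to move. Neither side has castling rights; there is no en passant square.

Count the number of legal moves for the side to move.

24

White to move; king on c8.
In check: no.
Legal moves: Kd8, Kb8, Kd7, Kc7, Kb7, Qa8, Qb7, Qxh6+, Qc6, Qh5+, Qd5+, Qh4+, Qe4, Qh3, Qf3, Qh2, Qg2, Qg1, Qf1, Qe1, Qd1, Qc1+, Qb1, Qa1.
Count: 24.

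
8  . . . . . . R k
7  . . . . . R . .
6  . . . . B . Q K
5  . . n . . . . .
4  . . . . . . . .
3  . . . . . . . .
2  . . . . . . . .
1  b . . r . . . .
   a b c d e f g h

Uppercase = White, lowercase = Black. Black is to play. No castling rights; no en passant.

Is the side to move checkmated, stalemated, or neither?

Black to move; black king on h8.
In check: yes, from the white rook on g8.
King squares — g7: attacked by Qg6; h7: attacked by Qg6; g8: attacked by Qg6.
Legal moves for Black: none.
In check with no legal moves → checkmate.

checkmate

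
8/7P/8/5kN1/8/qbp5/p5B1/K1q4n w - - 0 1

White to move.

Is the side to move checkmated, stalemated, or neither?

White to move; white king on a1.
In check: yes, from the black queen on c1.
King squares — b1: attacked by Qc1; a2: attacked by Qa3; b2: attacked by Qc1.
Legal moves for White: none.
In check with no legal moves → checkmate.

checkmate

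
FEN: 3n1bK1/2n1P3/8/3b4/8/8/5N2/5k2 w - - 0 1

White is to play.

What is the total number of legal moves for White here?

White to move; king on g8.
In check: yes, from the black bishop on d5.
Legal moves: Kh8, Kxf8, Kh7.
Count: 3.

3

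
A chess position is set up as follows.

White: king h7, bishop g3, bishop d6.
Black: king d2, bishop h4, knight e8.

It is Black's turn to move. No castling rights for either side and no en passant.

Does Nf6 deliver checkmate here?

no

After Nf6: white king on h7; in check: yes, from the black knight on f6.
White has 4 legal replies: Kh8, Kg7, Kh6, Kg6.
In check but a legal move exists → not checkmate.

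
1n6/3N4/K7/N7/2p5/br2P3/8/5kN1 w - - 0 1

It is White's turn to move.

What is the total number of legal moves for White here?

White to move; king on a6.
In check: yes, from the black knight on b8.
Legal moves: Ka7, Nxb8.
Count: 2.

2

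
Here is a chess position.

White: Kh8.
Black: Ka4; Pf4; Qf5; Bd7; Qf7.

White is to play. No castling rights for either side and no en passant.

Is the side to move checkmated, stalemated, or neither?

White to move; white king on h8.
In check: no.
King squares — g7: attacked by Qf7; h7: attacked by Qf5; g8: attacked by Qf7.
Legal moves for White: none.
Not in check and no legal moves → stalemate.

stalemate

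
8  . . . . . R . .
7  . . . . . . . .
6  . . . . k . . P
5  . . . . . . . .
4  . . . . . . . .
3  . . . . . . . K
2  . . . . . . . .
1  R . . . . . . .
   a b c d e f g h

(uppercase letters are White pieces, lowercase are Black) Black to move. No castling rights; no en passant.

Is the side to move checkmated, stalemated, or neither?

neither

Black to move; black king on e6.
In check: no.
Legal moves for Black: Ke7, Kd7, Kd6, Ke5, Kd5.
Black has 5 legal moves and is not in check → neither.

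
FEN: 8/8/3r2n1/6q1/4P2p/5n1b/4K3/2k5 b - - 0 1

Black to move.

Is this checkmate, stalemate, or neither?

neither

Black to move; black king on c1.
In check: no.
Legal moves for Black include: Nh8, Nf8, Ne7, Nge5, Nf4+, Rd8, Rd7, Rf6, Re6, Rc6, Rb6, Ra6, Rd5, Rd4, Rd3, Rd2+, Rd1, Qd8, ... (list truncated; more exist).
Black has legal moves and is not in check → neither.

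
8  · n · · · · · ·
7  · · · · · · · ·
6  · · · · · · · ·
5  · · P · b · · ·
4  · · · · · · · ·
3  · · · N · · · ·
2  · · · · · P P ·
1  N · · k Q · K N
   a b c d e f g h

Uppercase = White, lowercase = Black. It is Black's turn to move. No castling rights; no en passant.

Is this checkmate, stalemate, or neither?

checkmate

Black to move; black king on d1.
In check: yes, from the white queen on e1.
King squares — c1: attacked by Qe1; e1: attacked by Nd3; c2: attacked by Na1; d2: attacked by Qe1; e2: attacked by Qe1.
Legal moves for Black: none.
In check with no legal moves → checkmate.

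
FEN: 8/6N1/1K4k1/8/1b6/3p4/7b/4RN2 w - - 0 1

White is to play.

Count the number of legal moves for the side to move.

White to move; king on b6.
In check: no.
Legal moves: Ne8, Ne6, Nh5, Nf5, Kb7, Ka7, Kc6, Ka6, Kb5, Ng3, Ne3, Nxh2, Nd2, Re8, Re7, Re6+, Re5, Re4, Re3, Re2, Rd1, Rc1, Rb1, Ra1.
Count: 24.

24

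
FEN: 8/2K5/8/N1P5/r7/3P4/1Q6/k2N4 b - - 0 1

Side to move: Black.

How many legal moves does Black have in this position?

0

Black to move; king on a1.
In check: yes, from the white queen on b2.
Legal moves: none.
Count: 0.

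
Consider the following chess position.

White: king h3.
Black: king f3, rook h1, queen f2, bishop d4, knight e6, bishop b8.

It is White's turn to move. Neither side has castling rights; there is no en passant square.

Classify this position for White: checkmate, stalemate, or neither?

White to move; white king on h3.
In check: yes, from the black rook on h1.
King squares — g2: attacked by Qf2; h2: attacked by Rh1; g3: attacked by Qf2; g4: attacked by Kf3; h4: attacked by Rh1.
Legal moves for White: none.
In check with no legal moves → checkmate.

checkmate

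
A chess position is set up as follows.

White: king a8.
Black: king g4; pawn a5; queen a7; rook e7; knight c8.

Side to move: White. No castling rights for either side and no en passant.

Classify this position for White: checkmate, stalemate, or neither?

White to move; white king on a8.
In check: yes, from the black queen on a7.
King squares — a7: attacked by Re7; b7: attacked by Qa7; b8: attacked by Qa7.
Legal moves for White: none.
In check with no legal moves → checkmate.

checkmate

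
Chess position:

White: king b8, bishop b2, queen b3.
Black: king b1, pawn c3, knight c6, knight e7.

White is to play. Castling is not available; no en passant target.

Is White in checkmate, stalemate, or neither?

White to move; white king on b8.
In check: yes, from the black knight on c6.
Legal moves for White: Ka8, Kc7, Kb7.
White is in check but has 3 legal moves → neither.

neither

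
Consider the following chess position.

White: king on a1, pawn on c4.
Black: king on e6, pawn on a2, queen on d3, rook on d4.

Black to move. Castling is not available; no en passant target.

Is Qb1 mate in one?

After Qb1: white king on a1; in check: yes, from the black queen on b1.
King squares — b1: attacked by Pa2; a2: attacked by Qb1; b2: attacked by Qb1.
White has no legal moves → checkmate.

yes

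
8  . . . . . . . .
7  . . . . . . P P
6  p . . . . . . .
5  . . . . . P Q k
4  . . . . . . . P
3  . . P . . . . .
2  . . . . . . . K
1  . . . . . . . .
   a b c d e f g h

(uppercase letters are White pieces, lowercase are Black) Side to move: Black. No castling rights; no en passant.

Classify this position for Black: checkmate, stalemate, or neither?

Black to move; black king on h5.
In check: yes, from the white queen on g5.
King squares — g4: attacked by Qg5; h4: attacked by Qg5; g5: attacked by Ph4; g6: attacked by Pf5; h6: attacked by Qg5.
Legal moves for Black: none.
In check with no legal moves → checkmate.

checkmate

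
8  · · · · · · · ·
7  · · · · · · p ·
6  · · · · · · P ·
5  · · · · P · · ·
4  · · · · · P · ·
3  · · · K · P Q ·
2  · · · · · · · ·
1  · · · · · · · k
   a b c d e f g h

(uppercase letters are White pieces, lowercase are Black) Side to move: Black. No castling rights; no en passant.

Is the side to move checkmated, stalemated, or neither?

stalemate

Black to move; black king on h1.
In check: no.
King squares — g1: attacked by Qg3; g2: attacked by Qg3; h2: attacked by Qg3.
Legal moves for Black: none.
Not in check and no legal moves → stalemate.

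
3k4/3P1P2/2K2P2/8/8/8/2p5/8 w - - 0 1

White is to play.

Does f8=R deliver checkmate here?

After f8=R: black king on d8; in check: yes, from the white rook on f8.
King squares — c7: attacked by Kc6; d7: attacked by Kc6; e7: attacked by Pf6; c8: attacked by Pd7; e8: attacked by Pd7.
Black has no legal moves → checkmate.

yes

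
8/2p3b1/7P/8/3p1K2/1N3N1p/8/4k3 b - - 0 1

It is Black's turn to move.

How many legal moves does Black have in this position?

Black to move; king on e1.
In check: yes, from the white knight on f3.
Legal moves: Kf2, Ke2, Kf1, Kd1.
Count: 4.

4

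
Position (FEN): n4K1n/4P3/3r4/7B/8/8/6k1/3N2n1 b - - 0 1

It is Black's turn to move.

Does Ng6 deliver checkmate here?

no

After Ng6: white king on f8; in check: yes, from the black knight on g6.
White has 5 legal replies: Kg8, Ke8, Kg7, Kf7, Bxg6.
In check but a legal move exists → not checkmate.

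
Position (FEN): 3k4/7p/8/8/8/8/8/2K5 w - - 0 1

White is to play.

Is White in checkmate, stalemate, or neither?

White to move; white king on c1.
In check: no.
Legal moves for White: Kd2, Kc2, Kb2, Kd1, Kb1.
White has 5 legal moves and is not in check → neither.

neither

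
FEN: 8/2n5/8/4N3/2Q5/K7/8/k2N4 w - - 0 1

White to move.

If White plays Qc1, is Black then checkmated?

After Qc1: black king on a1; in check: yes, from the white queen on c1.
King squares — b1: attacked by Qc1; a2: attacked by Ka3; b2: attacked by Qc1.
Black has no legal moves → checkmate.

yes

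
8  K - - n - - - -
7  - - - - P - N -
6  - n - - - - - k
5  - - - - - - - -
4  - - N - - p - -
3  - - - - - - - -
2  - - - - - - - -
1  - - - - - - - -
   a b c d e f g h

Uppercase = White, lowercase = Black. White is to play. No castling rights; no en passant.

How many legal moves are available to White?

3

White to move; king on a8.
In check: yes, from the black knight on b6.
Legal moves: Kb8, Ka7, Nxb6.
Count: 3.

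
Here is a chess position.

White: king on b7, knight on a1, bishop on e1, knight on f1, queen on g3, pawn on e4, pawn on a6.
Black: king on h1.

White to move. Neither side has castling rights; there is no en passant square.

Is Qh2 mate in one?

After Qh2: black king on h1; in check: yes, from the white queen on h2.
King squares — g1: attacked by Qh2; g2: attacked by Qh2; h2: attacked by Nf1.
Black has no legal moves → checkmate.

yes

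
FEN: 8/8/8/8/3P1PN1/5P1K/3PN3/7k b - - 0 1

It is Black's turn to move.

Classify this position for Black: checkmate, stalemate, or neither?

stalemate

Black to move; black king on h1.
In check: no.
King squares — g1: attacked by Ne2; g2: attacked by Kh3; h2: attacked by Kh3.
Legal moves for Black: none.
Not in check and no legal moves → stalemate.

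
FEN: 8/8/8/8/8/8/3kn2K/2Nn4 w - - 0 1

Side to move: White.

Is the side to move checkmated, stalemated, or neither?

neither

White to move; white king on h2.
In check: no.
Legal moves for White: Kh3, Kg2, Kh1, Nd3, Nb3+, Nxe2, Na2.
White has 7 legal moves and is not in check → neither.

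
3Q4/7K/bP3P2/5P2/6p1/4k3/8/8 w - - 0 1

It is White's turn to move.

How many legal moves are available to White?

23

White to move; king on h7.
In check: no.
Legal moves: Qh8, Qg8, Qf8, Qe8+, Qc8, Qb8, Qa8, Qe7+, Qd7, Qc7, Qd6, Qd5, Qd4+, Qd3+, Qd2+, Qd1, Kh8, Kg8, Kg7, Kh6, Kg6, f7, b7.
Count: 23.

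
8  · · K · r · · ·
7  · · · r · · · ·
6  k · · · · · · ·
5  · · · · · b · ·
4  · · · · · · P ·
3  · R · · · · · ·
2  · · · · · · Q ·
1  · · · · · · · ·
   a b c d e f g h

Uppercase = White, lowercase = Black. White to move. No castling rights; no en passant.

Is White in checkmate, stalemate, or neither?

White to move; white king on c8.
In check: yes, from the black rook on e8.
King squares — b7: attacked by Ka6; c7: attacked by Rd7; d7: attacked by Bf5; b8: attacked by Re8; d8: attacked by Rd7.
Legal moves for White: none.
In check with no legal moves → checkmate.

checkmate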